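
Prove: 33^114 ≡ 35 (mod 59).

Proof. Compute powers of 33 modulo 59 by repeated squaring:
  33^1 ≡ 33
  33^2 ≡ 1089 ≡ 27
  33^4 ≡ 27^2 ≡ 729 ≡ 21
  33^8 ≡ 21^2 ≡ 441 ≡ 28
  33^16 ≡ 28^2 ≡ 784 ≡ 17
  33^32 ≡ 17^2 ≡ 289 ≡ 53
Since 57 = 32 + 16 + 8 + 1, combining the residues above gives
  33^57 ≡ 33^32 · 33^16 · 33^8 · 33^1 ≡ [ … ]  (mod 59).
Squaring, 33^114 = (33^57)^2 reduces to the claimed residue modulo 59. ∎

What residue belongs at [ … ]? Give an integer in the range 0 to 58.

34

Multiply the listed residues: 53 · 17 · 28 · 33 = 901 → 25228 → 832524.
Reducing modulo 59: 832524 = 14110·59 + 34, so 33^57 ≡ 34.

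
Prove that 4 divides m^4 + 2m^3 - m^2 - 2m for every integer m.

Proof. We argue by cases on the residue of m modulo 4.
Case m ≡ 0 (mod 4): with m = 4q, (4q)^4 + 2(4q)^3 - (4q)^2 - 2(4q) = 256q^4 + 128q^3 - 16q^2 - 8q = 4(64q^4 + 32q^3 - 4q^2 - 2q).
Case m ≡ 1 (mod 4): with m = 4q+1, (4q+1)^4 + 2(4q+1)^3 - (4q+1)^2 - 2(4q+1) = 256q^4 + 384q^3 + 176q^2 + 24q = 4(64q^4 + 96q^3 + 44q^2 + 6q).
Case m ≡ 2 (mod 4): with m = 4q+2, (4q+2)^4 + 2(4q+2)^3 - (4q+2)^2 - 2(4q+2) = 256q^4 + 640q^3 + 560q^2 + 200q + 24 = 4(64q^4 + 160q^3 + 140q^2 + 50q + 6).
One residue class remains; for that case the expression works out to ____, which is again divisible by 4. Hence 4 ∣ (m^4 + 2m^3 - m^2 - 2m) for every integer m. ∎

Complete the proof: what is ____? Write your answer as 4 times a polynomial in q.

The residues treated are {0, 1, 2}, so the missing case is m ≡ 3 (mod 4); write m = 4q+3.
Then (4q+3)^4 + 2(4q+3)^3 - (4q+3)^2 - 2(4q+3) = 256q^4 + 896q^3 + 1136q^2 + 616q + 120 = 4(64q^4 + 224q^3 + 284q^2 + 154q + 30).

4(64q^4 + 224q^3 + 284q^2 + 154q + 30)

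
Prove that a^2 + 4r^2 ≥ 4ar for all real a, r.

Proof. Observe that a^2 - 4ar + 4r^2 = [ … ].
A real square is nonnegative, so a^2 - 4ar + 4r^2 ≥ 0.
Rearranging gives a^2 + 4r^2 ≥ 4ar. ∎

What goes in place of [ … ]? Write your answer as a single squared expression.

(a - 2r)^2

a^2 - 4ar + 4r^2 is a perfect-square trinomial: the outer terms are (a)^2 and (2r)^2, and the cross term is -2·a·2r.
So a^2 - 4ar + 4r^2 = (a - 2r)^2 ≥ 0.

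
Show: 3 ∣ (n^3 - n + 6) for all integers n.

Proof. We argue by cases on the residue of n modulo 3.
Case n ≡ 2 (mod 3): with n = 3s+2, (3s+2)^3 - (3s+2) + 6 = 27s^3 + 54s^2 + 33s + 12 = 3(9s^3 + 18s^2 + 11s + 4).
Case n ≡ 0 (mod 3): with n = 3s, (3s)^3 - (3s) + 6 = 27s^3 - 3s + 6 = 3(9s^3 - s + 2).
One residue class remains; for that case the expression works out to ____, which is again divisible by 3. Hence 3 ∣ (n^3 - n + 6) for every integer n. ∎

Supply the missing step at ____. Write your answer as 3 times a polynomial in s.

Only n ≡ 1 (mod 3) is unaccounted for. Put n = 3s+1:
(3s+1)^3 - (3s+1) + 6 expands to 27s^3 + 27s^2 + 6s + 6,
and factoring out 3 leaves 3(9s^3 + 9s^2 + 2s + 2).

3(9s^3 + 9s^2 + 2s + 2)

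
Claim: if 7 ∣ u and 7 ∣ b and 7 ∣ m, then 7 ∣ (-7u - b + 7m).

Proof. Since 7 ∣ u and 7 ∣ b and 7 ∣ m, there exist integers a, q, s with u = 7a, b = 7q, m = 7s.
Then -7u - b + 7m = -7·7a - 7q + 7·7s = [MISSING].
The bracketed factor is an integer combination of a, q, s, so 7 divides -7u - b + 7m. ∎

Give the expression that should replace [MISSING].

Pull the common 7 out of every term: -7·7a - 7q + 7·7s = 7(-7a - q + 7s).
-7a - q + 7s is an integer, which exhibits the divisibility.

7(-7a - q + 7s)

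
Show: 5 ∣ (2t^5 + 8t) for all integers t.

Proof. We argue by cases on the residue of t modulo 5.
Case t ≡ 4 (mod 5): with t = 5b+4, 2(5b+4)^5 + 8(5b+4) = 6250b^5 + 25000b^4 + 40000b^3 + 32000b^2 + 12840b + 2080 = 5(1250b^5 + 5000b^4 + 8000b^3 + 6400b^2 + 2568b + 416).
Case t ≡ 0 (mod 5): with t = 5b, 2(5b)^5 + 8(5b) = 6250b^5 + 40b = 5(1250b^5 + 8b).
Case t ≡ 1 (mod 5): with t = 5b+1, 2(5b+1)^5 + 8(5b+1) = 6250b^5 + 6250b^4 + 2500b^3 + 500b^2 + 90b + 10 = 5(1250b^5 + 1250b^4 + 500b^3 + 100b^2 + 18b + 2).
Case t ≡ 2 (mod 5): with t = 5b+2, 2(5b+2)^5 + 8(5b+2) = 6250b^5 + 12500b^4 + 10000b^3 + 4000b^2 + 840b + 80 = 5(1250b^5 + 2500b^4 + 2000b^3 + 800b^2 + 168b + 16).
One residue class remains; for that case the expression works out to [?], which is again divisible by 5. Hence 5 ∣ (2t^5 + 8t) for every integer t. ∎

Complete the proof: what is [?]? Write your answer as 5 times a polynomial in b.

Only t ≡ 3 (mod 5) is unaccounted for. Put t = 5b+3:
2(5b+3)^5 + 8(5b+3) expands to 6250b^5 + 18750b^4 + 22500b^3 + 13500b^2 + 4090b + 510,
and factoring out 5 leaves 5(1250b^5 + 3750b^4 + 4500b^3 + 2700b^2 + 818b + 102).

5(1250b^5 + 3750b^4 + 4500b^3 + 2700b^2 + 818b + 102)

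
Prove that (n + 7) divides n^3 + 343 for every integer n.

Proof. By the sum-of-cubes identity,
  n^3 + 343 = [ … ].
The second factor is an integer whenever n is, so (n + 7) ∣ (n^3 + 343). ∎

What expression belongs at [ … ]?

(n + 7)(n^2 - 7n + 49)

Polynomial division of n^3 + 343 by n + 7 leaves remainder 0 and quotient n^2 - 7n + 49.
Hence n^3 + 343 = (n + 7)(n^2 - 7n + 49).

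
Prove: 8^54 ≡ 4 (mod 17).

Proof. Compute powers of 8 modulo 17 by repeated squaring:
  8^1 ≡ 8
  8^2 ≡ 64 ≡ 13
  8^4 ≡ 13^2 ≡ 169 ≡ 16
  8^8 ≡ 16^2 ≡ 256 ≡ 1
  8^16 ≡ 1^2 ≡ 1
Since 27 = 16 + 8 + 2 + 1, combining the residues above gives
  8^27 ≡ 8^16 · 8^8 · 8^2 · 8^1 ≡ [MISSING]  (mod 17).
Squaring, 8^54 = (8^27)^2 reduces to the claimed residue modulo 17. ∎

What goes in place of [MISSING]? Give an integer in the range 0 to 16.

8^16 · 8^8 · 8^2 · 8^1 ≡ 1 · 1 · 13 · 8 = 104.
104 mod 17 = 2, so 8^27 ≡ 2 (mod 17).

2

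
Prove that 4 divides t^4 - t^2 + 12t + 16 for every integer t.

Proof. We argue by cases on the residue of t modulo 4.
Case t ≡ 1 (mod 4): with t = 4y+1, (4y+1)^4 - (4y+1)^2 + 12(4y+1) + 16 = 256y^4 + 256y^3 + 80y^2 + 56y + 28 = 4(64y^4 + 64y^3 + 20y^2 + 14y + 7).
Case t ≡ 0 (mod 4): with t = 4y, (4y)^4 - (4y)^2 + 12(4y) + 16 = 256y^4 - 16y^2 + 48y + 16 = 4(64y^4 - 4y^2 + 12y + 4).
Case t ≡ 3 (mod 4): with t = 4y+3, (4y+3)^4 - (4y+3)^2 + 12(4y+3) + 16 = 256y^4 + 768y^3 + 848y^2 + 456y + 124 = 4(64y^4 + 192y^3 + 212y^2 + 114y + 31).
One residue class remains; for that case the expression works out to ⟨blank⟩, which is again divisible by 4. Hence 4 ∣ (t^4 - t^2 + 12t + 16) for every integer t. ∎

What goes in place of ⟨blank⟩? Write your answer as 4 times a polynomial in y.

4(64y^4 + 128y^3 + 92y^2 + 40y + 13)

Only t ≡ 2 (mod 4) is unaccounted for. Put t = 4y+2:
(4y+2)^4 - (4y+2)^2 + 12(4y+2) + 16 expands to 256y^4 + 512y^3 + 368y^2 + 160y + 52,
and factoring out 4 leaves 4(64y^4 + 128y^3 + 92y^2 + 40y + 13).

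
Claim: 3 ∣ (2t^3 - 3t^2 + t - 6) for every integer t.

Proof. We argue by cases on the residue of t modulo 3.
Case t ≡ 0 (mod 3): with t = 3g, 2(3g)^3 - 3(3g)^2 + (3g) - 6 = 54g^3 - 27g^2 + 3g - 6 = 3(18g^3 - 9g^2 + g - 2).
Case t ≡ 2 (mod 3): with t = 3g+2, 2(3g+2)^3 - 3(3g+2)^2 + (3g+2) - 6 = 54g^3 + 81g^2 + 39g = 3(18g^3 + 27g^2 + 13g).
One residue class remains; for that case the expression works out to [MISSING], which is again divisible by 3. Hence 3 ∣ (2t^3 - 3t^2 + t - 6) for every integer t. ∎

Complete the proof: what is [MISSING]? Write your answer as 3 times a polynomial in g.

3(18g^3 + 9g^2 + g - 2)

The residues treated are {0, 2}, so the missing case is t ≡ 1 (mod 3); write t = 3g+1.
Then 2(3g+1)^3 - 3(3g+1)^2 + (3g+1) - 6 = 54g^3 + 27g^2 + 3g - 6 = 3(18g^3 + 9g^2 + g - 2).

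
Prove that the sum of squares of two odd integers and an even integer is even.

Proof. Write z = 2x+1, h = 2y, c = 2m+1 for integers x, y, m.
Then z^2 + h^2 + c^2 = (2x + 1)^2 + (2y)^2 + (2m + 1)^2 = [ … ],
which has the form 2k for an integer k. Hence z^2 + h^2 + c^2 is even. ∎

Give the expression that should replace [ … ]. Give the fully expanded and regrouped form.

2(2m^2 + 2m + 2x^2 + 2x + 2y^2 + 1)

Expanding: (2x + 1)^2 + (2y)^2 + (2m + 1)^2 = 4m^2 + 4m + 4x^2 + 4x + 4y^2 + 2.
Every term is even; pulling out the factor of 2 gives 2(2m^2 + 2m + 2x^2 + 2x + 2y^2 + 1).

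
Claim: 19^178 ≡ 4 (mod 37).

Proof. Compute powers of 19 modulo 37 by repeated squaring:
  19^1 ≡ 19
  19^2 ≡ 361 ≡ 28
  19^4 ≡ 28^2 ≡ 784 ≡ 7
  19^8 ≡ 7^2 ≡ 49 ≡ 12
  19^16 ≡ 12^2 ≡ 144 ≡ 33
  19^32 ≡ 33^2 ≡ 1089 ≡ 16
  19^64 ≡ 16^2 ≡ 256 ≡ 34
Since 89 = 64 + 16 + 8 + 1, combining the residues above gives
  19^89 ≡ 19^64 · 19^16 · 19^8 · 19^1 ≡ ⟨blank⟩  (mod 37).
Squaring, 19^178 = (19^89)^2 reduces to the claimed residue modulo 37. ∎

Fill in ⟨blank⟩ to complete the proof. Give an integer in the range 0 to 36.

Multiply the listed residues: 34 · 33 · 12 · 19 = 1122 → 13464 → 255816.
Reducing modulo 37: 255816 = 6913·37 + 35, so 19^89 ≡ 35.

35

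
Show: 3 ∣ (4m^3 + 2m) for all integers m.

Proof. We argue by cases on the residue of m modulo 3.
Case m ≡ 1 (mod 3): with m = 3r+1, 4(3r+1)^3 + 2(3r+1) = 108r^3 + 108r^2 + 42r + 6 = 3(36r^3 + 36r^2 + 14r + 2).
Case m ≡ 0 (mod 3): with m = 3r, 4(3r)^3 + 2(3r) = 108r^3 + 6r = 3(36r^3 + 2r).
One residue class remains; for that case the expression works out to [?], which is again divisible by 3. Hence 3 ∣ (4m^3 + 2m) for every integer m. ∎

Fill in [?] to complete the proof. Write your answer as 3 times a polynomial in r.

3(36r^3 + 72r^2 + 50r + 12)

The residues treated are {1, 0}, so the missing case is m ≡ 2 (mod 3); write m = 3r+2.
Then 4(3r+2)^3 + 2(3r+2) = 108r^3 + 216r^2 + 150r + 36 = 3(36r^3 + 72r^2 + 50r + 12).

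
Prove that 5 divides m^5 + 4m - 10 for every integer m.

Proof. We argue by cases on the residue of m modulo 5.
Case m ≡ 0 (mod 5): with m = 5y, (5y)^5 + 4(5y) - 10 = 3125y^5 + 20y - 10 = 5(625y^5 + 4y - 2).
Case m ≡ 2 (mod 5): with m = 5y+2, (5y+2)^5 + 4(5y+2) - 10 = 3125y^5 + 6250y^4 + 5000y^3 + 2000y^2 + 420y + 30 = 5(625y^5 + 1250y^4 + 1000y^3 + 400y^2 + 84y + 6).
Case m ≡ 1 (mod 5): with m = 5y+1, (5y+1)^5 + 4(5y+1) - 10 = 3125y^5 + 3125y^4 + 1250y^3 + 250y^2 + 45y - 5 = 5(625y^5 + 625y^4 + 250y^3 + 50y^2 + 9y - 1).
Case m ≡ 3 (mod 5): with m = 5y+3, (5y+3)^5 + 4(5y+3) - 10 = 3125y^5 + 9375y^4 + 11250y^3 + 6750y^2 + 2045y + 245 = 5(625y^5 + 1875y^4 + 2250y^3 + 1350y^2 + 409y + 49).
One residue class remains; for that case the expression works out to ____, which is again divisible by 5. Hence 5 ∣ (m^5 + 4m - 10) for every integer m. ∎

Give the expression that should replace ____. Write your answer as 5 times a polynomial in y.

Only m ≡ 4 (mod 5) is unaccounted for. Put m = 5y+4:
(5y+4)^5 + 4(5y+4) - 10 expands to 3125y^5 + 12500y^4 + 20000y^3 + 16000y^2 + 6420y + 1030,
and factoring out 5 leaves 5(625y^5 + 2500y^4 + 4000y^3 + 3200y^2 + 1284y + 206).

5(625y^5 + 2500y^4 + 4000y^3 + 3200y^2 + 1284y + 206)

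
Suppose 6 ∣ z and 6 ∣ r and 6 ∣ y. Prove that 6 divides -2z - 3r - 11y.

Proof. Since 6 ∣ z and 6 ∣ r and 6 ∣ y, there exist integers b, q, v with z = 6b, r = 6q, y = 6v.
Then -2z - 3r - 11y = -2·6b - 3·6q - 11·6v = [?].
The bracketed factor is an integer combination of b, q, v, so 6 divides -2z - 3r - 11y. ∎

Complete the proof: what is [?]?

Pull the common 6 out of every term: -2·6b - 3·6q - 11·6v = 6(-2b - 3q - 11v).
-2b - 3q - 11v is an integer, which exhibits the divisibility.

6(-2b - 3q - 11v)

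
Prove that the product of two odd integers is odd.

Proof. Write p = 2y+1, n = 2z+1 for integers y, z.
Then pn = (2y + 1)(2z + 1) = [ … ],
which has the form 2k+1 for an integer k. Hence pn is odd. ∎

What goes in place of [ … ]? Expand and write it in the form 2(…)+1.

(2y + 1)(2z + 1) = 4yz + 2y + 2z + 1
= 2(2yz + y + z) + 1.
Since 2yz + y + z is an integer, the product is of the form 2k+1 for an integer k.

2(2yz + y + z) + 1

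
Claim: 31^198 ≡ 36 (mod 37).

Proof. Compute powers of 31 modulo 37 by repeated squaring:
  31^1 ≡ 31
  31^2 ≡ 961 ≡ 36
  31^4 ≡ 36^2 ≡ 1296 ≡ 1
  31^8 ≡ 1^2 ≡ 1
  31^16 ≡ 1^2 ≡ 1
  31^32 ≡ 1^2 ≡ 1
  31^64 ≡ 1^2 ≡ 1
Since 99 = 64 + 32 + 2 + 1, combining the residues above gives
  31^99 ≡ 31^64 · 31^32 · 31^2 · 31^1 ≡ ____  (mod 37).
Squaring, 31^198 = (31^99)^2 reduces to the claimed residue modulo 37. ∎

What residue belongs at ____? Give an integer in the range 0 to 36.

6

31^64 · 31^32 · 31^2 · 31^1 ≡ 1 · 1 · 36 · 31 = 1116.
1116 mod 37 = 6, so 31^99 ≡ 6 (mod 37).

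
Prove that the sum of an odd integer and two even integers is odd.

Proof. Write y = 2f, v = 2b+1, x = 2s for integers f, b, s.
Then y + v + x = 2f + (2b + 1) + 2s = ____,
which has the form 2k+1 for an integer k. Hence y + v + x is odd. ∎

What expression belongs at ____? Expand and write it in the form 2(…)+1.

2(b + f + s) + 1

Expanding: 2f + (2b + 1) + 2s = 2b + 2f + 2s + 1.
Every term except the constant is even, so this is 2(b + f + s) + 1,
and b + f + s ∈ ℤ gives the required form.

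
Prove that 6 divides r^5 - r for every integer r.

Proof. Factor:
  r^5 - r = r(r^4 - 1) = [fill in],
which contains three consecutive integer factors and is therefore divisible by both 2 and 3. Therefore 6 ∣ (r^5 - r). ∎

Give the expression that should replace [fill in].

r^4 - 1 = (r^2 - 1)(r^2 + 1), and r^2 - 1 = (r-1)(r+1).
So r(r^4 - 1) = (r - 1)r(r + 1)(r^2 + 1).

(r - 1)r(r + 1)(r^2 + 1)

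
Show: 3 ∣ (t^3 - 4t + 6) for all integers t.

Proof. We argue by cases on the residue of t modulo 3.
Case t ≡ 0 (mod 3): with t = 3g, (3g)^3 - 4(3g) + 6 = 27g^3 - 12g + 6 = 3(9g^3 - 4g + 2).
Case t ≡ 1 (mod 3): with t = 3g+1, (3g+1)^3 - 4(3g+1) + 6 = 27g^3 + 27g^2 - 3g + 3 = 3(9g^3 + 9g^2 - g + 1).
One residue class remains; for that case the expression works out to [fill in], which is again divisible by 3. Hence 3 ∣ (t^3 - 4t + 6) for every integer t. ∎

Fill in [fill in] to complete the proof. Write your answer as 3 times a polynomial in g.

3(9g^3 + 18g^2 + 8g + 2)

Only t ≡ 2 (mod 3) is unaccounted for. Put t = 3g+2:
(3g+2)^3 - 4(3g+2) + 6 expands to 27g^3 + 54g^2 + 24g + 6,
and factoring out 3 leaves 3(9g^3 + 18g^2 + 8g + 2).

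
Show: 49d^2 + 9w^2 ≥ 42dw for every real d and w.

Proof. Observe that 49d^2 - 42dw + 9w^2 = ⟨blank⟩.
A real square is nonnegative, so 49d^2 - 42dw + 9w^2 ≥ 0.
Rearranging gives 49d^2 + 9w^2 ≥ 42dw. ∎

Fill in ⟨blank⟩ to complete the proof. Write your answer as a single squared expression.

(7d - 3w)^2

The leading and trailing coefficients are 7^2 and 3^2, and 42 = 2·7·3, so the trinomial is (7d - 3w)^2.
Hence 49d^2 - 42dw + 9w^2 ≥ 0.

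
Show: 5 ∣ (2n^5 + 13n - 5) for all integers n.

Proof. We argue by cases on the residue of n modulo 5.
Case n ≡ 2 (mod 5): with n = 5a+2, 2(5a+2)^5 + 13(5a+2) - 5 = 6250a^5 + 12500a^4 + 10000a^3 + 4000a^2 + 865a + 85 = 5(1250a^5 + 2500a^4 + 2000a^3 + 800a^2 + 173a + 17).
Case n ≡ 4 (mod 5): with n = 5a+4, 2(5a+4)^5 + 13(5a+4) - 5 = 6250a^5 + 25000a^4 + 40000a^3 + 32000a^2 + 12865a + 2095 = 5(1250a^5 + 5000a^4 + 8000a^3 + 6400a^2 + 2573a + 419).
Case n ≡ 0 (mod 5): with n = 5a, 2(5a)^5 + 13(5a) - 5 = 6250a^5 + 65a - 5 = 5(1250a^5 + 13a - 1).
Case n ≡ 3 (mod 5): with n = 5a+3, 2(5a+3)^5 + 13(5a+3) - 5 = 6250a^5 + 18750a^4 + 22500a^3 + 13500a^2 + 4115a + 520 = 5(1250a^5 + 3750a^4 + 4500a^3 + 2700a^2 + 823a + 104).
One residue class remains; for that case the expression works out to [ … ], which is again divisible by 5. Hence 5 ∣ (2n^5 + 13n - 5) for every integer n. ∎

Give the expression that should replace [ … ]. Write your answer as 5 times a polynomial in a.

5(1250a^5 + 1250a^4 + 500a^3 + 100a^2 + 23a + 2)

Only n ≡ 1 (mod 5) is unaccounted for. Put n = 5a+1:
2(5a+1)^5 + 13(5a+1) - 5 expands to 6250a^5 + 6250a^4 + 2500a^3 + 500a^2 + 115a + 10,
and factoring out 5 leaves 5(1250a^5 + 1250a^4 + 500a^3 + 100a^2 + 23a + 2).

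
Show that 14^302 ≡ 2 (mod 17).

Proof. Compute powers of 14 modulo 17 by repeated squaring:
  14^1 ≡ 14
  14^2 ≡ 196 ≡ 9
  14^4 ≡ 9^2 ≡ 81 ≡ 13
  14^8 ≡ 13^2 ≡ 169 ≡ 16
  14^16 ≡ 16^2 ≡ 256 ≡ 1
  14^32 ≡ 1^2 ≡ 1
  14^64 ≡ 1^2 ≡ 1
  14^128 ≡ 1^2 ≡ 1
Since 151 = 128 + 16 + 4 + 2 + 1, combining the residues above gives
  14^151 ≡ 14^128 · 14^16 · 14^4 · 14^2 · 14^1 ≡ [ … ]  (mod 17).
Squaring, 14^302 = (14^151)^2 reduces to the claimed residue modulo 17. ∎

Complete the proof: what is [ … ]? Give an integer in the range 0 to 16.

14^128 · 14^16 · 14^4 · 14^2 · 14^1 ≡ 1 · 1 · 13 · 9 · 14 = 1638.
1638 mod 17 = 6, so 14^151 ≡ 6 (mod 17).

6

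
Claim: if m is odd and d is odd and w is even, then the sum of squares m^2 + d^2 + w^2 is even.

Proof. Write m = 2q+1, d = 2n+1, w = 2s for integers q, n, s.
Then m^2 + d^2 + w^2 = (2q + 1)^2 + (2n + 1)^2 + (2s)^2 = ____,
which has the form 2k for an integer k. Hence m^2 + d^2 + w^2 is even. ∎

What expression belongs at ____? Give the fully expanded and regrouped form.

2(2n^2 + 2n + 2q^2 + 2q + 2s^2 + 1)

Expanding: (2q + 1)^2 + (2n + 1)^2 + (2s)^2 = 4n^2 + 4n + 4q^2 + 4q + 4s^2 + 2.
Every term is even; pulling out the factor of 2 gives 2(2n^2 + 2n + 2q^2 + 2q + 2s^2 + 1).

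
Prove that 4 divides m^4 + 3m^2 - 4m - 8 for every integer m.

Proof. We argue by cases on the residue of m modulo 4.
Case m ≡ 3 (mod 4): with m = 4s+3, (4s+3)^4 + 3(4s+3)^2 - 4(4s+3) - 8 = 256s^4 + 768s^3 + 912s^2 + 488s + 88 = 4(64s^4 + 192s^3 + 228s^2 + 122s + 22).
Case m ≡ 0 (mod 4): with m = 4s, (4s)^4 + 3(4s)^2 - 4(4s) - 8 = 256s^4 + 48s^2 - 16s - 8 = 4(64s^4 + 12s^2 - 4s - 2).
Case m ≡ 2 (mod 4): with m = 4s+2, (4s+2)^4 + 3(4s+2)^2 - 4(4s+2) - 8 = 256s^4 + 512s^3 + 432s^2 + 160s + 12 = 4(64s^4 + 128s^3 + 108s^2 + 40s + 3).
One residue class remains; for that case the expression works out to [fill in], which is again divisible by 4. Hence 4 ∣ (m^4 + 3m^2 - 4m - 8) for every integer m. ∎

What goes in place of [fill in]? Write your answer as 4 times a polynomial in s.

4(64s^4 + 64s^3 + 36s^2 + 6s - 2)

The residues treated are {3, 0, 2}, so the missing case is m ≡ 1 (mod 4); write m = 4s+1.
Then (4s+1)^4 + 3(4s+1)^2 - 4(4s+1) - 8 = 256s^4 + 256s^3 + 144s^2 + 24s - 8 = 4(64s^4 + 64s^3 + 36s^2 + 6s - 2).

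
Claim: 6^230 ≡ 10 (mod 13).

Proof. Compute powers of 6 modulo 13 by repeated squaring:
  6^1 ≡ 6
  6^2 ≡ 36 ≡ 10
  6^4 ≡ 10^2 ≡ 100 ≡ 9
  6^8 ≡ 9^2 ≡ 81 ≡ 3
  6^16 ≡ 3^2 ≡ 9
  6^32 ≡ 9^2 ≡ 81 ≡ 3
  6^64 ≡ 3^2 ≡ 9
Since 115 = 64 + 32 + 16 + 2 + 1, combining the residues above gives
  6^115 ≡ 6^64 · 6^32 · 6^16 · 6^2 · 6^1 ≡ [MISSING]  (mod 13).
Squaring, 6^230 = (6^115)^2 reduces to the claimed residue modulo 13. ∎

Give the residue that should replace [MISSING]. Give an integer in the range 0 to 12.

7

Multiply the listed residues: 9 · 3 · 9 · 10 · 6 = 27 → 243 → 2430 → 14580.
Reducing modulo 13: 14580 = 1121·13 + 7, so 6^115 ≡ 7.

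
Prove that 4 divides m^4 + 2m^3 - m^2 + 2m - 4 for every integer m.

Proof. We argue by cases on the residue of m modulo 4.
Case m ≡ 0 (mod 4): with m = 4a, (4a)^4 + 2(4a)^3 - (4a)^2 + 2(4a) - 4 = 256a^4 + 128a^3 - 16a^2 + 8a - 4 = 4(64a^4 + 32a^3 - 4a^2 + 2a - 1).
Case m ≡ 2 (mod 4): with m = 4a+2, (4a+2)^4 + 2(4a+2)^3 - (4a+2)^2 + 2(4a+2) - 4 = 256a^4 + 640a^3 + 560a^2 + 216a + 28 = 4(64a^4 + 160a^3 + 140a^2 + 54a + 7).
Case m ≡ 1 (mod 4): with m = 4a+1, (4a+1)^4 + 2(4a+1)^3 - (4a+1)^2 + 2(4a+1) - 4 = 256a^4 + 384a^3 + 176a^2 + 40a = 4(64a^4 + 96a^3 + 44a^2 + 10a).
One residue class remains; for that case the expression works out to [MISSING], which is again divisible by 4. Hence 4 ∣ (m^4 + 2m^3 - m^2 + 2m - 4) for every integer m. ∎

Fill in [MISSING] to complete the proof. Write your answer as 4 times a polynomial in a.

4(64a^4 + 224a^3 + 284a^2 + 158a + 32)

The residues treated are {0, 2, 1}, so the missing case is m ≡ 3 (mod 4); write m = 4a+3.
Then (4a+3)^4 + 2(4a+3)^3 - (4a+3)^2 + 2(4a+3) - 4 = 256a^4 + 896a^3 + 1136a^2 + 632a + 128 = 4(64a^4 + 224a^3 + 284a^2 + 158a + 32).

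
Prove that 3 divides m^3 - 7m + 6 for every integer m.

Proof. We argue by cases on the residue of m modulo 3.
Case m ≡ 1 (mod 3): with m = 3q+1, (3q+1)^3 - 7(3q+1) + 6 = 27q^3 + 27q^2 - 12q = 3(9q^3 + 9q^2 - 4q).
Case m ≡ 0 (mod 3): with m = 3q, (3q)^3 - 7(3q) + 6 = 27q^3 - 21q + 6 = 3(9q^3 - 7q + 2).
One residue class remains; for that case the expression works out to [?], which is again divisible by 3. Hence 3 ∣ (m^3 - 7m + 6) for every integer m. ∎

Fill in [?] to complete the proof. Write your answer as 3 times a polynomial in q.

The residues treated are {1, 0}, so the missing case is m ≡ 2 (mod 3); write m = 3q+2.
Then (3q+2)^3 - 7(3q+2) + 6 = 27q^3 + 54q^2 + 15q = 3(9q^3 + 18q^2 + 5q).

3(9q^3 + 18q^2 + 5q)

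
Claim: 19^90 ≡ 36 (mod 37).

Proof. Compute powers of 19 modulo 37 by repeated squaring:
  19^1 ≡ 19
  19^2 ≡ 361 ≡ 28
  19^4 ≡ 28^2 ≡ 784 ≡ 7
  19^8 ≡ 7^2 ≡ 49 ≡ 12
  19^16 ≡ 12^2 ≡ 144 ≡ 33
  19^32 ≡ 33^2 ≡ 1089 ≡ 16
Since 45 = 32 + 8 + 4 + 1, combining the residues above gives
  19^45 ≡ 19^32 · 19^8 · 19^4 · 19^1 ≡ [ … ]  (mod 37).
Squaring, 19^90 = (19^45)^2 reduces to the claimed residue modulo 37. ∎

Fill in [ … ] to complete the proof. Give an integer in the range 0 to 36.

6

Multiply the listed residues: 16 · 12 · 7 · 19 = 192 → 1344 → 25536.
Reducing modulo 37: 25536 = 690·37 + 6, so 19^45 ≡ 6.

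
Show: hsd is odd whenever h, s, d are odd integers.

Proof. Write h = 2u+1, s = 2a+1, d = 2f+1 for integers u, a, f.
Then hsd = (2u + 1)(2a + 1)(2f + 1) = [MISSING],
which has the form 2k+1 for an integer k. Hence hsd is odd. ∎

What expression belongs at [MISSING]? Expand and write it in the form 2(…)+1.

Expanding: (2u + 1)(2a + 1)(2f + 1) = 8afu + 4af + 4au + 2a + 4fu + 2f + 2u + 1.
Every term except the constant is even, so this is 2(4afu + 2af + 2au + a + 2fu + f + u) + 1,
and 4afu + 2af + 2au + a + 2fu + f + u ∈ ℤ gives the required form.

2(4afu + 2af + 2au + a + 2fu + f + u) + 1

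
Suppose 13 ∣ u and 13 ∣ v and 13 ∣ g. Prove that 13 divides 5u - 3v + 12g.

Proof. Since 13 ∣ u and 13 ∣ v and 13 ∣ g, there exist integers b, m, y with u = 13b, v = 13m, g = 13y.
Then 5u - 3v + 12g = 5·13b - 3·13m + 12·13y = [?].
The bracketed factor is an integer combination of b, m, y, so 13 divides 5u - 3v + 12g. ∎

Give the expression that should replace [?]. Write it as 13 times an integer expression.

13(5b - 3m + 12y)

Each term has a factor of 13: 5·13b - 3·13m + 12·13y = 13·(5b - 3m + 12y).
Since 5b - 3m + 12y is an integer, 13 ∣ (5u - 3v + 12g).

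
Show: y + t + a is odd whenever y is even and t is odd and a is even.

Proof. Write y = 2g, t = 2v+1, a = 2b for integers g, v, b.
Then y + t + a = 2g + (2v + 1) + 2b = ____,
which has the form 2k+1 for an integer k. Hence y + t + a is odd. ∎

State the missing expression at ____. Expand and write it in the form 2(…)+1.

Expanding: 2g + (2v + 1) + 2b = 2b + 2g + 2v + 1.
Every term except the constant is even, so this is 2(b + g + v) + 1,
and b + g + v ∈ ℤ gives the required form.

2(b + g + v) + 1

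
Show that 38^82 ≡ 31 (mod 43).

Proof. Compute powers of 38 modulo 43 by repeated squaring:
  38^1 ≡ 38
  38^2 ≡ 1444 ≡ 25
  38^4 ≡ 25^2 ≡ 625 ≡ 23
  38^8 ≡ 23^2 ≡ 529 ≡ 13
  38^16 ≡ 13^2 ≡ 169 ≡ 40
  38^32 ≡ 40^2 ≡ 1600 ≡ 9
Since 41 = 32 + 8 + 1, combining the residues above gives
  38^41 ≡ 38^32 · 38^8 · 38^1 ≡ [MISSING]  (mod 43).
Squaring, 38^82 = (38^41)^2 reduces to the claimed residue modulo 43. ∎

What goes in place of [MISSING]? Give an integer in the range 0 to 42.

17

38^32 · 38^8 · 38^1 ≡ 9 · 13 · 38 = 4446.
4446 mod 43 = 17, so 38^41 ≡ 17 (mod 43).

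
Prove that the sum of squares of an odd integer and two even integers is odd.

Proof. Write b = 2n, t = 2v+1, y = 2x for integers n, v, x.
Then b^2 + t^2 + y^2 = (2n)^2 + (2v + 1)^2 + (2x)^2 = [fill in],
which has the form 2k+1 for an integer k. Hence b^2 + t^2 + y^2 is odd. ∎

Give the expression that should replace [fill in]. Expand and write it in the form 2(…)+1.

Expanding: (2n)^2 + (2v + 1)^2 + (2x)^2 = 4n^2 + 4v^2 + 4v + 4x^2 + 1.
Every term except the constant is even, so this is 2(2n^2 + 2v^2 + 2v + 2x^2) + 1,
and 2n^2 + 2v^2 + 2v + 2x^2 ∈ ℤ gives the required form.

2(2n^2 + 2v^2 + 2v + 2x^2) + 1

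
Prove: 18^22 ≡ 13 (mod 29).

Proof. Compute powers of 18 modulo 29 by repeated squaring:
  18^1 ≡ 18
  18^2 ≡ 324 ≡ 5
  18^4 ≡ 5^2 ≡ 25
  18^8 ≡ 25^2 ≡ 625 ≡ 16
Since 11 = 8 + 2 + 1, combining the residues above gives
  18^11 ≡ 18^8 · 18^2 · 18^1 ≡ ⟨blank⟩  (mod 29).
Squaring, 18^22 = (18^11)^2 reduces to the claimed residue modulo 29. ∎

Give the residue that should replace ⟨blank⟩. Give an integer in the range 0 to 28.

18^8 · 18^2 · 18^1 ≡ 16 · 5 · 18 = 1440.
1440 mod 29 = 19, so 18^11 ≡ 19 (mod 29).

19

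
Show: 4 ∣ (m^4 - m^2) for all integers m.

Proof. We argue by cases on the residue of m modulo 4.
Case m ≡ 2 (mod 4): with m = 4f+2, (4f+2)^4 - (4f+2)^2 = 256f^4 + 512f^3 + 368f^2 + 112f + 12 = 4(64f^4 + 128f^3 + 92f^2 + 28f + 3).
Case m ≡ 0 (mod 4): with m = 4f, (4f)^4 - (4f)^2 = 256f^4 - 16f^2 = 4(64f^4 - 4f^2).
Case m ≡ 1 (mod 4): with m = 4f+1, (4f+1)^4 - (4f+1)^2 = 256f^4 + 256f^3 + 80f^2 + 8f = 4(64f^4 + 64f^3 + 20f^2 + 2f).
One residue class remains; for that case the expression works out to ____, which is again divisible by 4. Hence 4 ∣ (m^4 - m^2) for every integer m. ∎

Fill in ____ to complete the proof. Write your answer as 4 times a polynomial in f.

4(64f^4 + 192f^3 + 212f^2 + 102f + 18)

Only m ≡ 3 (mod 4) is unaccounted for. Put m = 4f+3:
(4f+3)^4 - (4f+3)^2 expands to 256f^4 + 768f^3 + 848f^2 + 408f + 72,
and factoring out 4 leaves 4(64f^4 + 192f^3 + 212f^2 + 102f + 18).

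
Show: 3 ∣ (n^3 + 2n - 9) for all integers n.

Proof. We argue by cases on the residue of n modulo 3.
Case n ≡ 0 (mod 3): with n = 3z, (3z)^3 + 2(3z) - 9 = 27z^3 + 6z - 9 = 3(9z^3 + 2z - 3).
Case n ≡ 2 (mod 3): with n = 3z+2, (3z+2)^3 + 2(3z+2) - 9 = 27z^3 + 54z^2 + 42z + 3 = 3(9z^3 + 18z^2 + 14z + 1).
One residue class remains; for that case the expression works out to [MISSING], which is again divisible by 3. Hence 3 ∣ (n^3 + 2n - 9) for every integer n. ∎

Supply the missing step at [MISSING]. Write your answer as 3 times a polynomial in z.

3(9z^3 + 9z^2 + 5z - 2)

The residues treated are {0, 2}, so the missing case is n ≡ 1 (mod 3); write n = 3z+1.
Then (3z+1)^3 + 2(3z+1) - 9 = 27z^3 + 27z^2 + 15z - 6 = 3(9z^3 + 9z^2 + 5z - 2).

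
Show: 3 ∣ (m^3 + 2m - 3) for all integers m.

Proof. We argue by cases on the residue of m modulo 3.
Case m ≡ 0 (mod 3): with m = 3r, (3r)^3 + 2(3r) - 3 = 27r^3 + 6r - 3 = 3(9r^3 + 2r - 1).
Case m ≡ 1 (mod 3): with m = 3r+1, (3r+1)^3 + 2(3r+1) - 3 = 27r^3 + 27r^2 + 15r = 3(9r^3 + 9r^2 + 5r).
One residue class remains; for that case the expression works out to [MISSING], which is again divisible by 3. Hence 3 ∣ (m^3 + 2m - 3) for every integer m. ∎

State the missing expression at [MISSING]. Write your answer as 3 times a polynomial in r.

The residues treated are {0, 1}, so the missing case is m ≡ 2 (mod 3); write m = 3r+2.
Then (3r+2)^3 + 2(3r+2) - 3 = 27r^3 + 54r^2 + 42r + 9 = 3(9r^3 + 18r^2 + 14r + 3).

3(9r^3 + 18r^2 + 14r + 3)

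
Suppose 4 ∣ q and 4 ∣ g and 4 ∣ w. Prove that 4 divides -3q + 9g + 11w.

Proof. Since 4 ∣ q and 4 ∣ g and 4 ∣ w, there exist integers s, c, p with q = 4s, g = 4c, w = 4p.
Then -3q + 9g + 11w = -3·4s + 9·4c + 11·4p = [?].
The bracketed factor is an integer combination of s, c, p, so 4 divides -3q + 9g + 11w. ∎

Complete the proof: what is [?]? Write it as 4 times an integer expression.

Pull the common 4 out of every term: -3·4s + 9·4c + 11·4p = 4(9c + 11p - 3s).
9c + 11p - 3s is an integer, which exhibits the divisibility.

4(9c + 11p - 3s)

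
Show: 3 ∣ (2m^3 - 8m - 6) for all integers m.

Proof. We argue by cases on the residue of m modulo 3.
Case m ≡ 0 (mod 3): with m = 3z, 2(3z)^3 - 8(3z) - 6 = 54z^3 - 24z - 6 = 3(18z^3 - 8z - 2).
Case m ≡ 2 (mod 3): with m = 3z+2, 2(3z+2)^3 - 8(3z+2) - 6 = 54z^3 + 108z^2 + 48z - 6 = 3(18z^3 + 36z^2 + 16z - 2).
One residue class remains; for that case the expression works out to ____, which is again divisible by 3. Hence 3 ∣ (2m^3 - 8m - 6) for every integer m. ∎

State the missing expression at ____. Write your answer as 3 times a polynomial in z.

The residues treated are {0, 2}, so the missing case is m ≡ 1 (mod 3); write m = 3z+1.
Then 2(3z+1)^3 - 8(3z+1) - 6 = 54z^3 + 54z^2 - 6z - 12 = 3(18z^3 + 18z^2 - 2z - 4).

3(18z^3 + 18z^2 - 2z - 4)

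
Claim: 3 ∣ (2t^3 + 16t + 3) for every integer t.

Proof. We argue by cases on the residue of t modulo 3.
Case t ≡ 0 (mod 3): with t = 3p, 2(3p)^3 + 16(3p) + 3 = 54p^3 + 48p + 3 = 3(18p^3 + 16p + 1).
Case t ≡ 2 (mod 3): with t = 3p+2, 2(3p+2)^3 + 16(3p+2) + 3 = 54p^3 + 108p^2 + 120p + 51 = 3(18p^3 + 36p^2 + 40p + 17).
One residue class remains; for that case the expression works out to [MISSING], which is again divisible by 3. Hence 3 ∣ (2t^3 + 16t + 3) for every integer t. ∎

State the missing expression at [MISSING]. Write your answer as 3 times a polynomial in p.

3(18p^3 + 18p^2 + 22p + 7)

Only t ≡ 1 (mod 3) is unaccounted for. Put t = 3p+1:
2(3p+1)^3 + 16(3p+1) + 3 expands to 54p^3 + 54p^2 + 66p + 21,
and factoring out 3 leaves 3(18p^3 + 18p^2 + 22p + 7).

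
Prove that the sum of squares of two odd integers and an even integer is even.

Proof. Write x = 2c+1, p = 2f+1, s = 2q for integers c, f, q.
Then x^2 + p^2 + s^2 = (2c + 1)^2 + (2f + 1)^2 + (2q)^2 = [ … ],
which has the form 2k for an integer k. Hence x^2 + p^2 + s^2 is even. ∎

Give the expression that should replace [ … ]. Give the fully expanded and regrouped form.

2(2c^2 + 2c + 2f^2 + 2f + 2q^2 + 1)

(2c + 1)^2 + (2f + 1)^2 + (2q)^2 = 4c^2 + 4c + 4f^2 + 4f + 4q^2 + 2
= 2(2c^2 + 2c + 2f^2 + 2f + 2q^2 + 1).
Since 2c^2 + 2c + 2f^2 + 2f + 2q^2 + 1 is an integer, the sum of squares is of the form 2k for an integer k.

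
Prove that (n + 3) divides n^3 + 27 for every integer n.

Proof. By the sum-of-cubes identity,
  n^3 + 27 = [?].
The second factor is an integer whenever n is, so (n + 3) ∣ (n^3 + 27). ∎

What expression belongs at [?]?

Polynomial division of n^3 + 27 by n + 3 leaves remainder 0 and quotient n^2 - 3n + 9.
Hence n^3 + 27 = (n + 3)(n^2 - 3n + 9).

(n + 3)(n^2 - 3n + 9)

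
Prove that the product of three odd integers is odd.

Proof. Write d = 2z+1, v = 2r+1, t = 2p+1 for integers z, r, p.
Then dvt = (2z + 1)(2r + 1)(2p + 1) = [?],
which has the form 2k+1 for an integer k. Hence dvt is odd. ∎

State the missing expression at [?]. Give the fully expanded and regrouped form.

Expanding: (2z + 1)(2r + 1)(2p + 1) = 8prz + 4pr + 4pz + 2p + 4rz + 2r + 2z + 1.
Every term except the constant is even, so this is 2(4prz + 2pr + 2pz + p + 2rz + r + z) + 1,
and 4prz + 2pr + 2pz + p + 2rz + r + z ∈ ℤ gives the required form.

2(4prz + 2pr + 2pz + p + 2rz + r + z) + 1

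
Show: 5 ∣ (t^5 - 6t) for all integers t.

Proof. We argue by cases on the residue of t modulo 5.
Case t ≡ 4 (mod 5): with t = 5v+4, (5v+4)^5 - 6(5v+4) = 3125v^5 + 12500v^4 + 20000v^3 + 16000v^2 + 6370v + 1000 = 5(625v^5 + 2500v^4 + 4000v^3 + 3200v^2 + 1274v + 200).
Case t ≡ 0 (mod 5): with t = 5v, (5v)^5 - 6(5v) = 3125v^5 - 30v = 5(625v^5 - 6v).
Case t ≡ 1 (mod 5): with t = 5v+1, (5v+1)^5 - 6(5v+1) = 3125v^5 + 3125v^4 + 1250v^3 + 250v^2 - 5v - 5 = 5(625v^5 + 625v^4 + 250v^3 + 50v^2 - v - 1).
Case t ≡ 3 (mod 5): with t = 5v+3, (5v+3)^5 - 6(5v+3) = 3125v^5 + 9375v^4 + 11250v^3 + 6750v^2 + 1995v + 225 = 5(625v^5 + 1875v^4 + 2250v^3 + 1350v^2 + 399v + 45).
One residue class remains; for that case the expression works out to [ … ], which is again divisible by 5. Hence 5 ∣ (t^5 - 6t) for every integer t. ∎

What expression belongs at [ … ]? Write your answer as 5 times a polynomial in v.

Only t ≡ 2 (mod 5) is unaccounted for. Put t = 5v+2:
(5v+2)^5 - 6(5v+2) expands to 3125v^5 + 6250v^4 + 5000v^3 + 2000v^2 + 370v + 20,
and factoring out 5 leaves 5(625v^5 + 1250v^4 + 1000v^3 + 400v^2 + 74v + 4).

5(625v^5 + 1250v^4 + 1000v^3 + 400v^2 + 74v + 4)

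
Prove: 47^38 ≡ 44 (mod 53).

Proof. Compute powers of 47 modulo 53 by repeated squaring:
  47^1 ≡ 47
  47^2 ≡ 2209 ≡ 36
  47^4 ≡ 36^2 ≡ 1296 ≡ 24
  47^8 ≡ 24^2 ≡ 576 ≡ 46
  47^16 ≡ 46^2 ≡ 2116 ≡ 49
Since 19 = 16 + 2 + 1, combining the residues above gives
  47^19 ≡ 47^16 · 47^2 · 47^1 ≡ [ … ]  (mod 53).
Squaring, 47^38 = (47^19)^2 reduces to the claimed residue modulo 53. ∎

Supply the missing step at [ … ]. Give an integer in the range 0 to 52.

16

47^16 · 47^2 · 47^1 ≡ 49 · 36 · 47 = 82908.
82908 mod 53 = 16, so 47^19 ≡ 16 (mod 53).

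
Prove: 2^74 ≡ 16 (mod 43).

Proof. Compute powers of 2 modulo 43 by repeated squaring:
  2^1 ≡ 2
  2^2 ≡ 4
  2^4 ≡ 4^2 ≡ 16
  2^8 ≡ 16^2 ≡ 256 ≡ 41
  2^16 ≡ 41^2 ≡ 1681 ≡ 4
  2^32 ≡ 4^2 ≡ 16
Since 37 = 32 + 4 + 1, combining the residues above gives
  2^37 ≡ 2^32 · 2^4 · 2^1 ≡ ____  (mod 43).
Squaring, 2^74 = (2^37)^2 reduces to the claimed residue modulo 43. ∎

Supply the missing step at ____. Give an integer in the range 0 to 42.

2^32 · 2^4 · 2^1 ≡ 16 · 16 · 2 = 512.
512 mod 43 = 39, so 2^37 ≡ 39 (mod 43).

39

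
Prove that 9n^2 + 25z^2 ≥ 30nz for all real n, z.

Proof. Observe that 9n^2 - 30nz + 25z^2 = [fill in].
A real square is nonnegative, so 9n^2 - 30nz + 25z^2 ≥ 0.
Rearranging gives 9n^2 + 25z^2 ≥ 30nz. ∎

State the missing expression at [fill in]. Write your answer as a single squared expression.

(3n - 5z)^2

9n^2 - 30nz + 25z^2 is a perfect-square trinomial: the outer terms are (3n)^2 and (5z)^2, and the cross term is -2·3n·5z.
So 9n^2 - 30nz + 25z^2 = (3n - 5z)^2 ≥ 0.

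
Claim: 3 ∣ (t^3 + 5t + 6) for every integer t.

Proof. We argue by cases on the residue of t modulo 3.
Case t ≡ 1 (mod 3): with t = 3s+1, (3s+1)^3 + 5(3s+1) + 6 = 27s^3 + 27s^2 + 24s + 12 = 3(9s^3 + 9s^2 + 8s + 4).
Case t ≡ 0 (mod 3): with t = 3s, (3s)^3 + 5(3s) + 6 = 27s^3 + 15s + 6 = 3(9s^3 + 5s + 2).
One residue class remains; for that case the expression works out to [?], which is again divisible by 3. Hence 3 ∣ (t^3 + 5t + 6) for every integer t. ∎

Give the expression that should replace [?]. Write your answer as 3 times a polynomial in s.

The residues treated are {1, 0}, so the missing case is t ≡ 2 (mod 3); write t = 3s+2.
Then (3s+2)^3 + 5(3s+2) + 6 = 27s^3 + 54s^2 + 51s + 24 = 3(9s^3 + 18s^2 + 17s + 8).

3(9s^3 + 18s^2 + 17s + 8)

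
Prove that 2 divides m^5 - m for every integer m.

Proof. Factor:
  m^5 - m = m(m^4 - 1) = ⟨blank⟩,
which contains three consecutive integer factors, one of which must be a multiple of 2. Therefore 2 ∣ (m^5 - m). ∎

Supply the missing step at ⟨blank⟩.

m^4 - 1 = (m^2 - 1)(m^2 + 1), and m^2 - 1 = (m-1)(m+1).
So m(m^4 - 1) = (m - 1)m(m + 1)(m^2 + 1).

(m - 1)m(m + 1)(m^2 + 1)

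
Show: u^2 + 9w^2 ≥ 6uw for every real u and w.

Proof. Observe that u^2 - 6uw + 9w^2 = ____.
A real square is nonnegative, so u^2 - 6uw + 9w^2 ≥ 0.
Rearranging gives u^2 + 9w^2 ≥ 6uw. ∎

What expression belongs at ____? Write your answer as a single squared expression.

(u - 3w)^2

The leading and trailing coefficients are 1^2 and 3^2, and 6 = 2·1·3, so the trinomial is (u - 3w)^2.
Hence u^2 - 6uw + 9w^2 ≥ 0.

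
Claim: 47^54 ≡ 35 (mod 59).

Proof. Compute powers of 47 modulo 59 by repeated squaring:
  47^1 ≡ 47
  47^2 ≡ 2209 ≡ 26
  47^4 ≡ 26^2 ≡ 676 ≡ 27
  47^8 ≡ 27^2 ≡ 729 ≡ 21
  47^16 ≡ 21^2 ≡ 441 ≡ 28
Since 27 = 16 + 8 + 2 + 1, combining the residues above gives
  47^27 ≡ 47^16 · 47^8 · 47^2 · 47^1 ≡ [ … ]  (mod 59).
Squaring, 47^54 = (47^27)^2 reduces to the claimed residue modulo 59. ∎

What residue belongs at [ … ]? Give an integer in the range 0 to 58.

34

Multiply the listed residues: 28 · 21 · 26 · 47 = 588 → 15288 → 718536.
Reducing modulo 59: 718536 = 12178·59 + 34, so 47^27 ≡ 34.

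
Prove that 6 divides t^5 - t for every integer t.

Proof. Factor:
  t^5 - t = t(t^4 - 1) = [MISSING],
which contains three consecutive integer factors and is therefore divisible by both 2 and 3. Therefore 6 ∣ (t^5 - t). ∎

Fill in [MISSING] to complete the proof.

(t - 1)t(t + 1)(t^2 + 1)

t^4 - 1 = (t^2 - 1)(t^2 + 1), and t^2 - 1 = (t-1)(t+1).
So t(t^4 - 1) = (t - 1)t(t + 1)(t^2 + 1).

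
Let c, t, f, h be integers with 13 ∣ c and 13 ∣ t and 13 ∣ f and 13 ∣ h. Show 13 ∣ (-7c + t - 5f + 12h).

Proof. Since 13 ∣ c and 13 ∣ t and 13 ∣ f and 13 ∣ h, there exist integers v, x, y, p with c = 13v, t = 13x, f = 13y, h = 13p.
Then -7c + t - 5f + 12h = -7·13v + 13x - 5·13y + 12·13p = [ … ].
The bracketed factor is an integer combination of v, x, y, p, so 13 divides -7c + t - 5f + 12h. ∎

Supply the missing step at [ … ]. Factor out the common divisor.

Each term has a factor of 13: -7·13v + 13x - 5·13y + 12·13p = 13·(12p - 7v + x - 5y).
Since 12p - 7v + x - 5y is an integer, 13 ∣ (-7c + t - 5f + 12h).

13(12p - 7v + x - 5y)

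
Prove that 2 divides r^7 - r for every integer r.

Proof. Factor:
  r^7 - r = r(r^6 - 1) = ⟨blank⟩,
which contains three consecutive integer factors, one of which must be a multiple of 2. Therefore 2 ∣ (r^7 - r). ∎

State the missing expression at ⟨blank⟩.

r^6 - 1 = (r^2 - 1)(r^4 + r^2 + 1), and r^2 - 1 = (r-1)(r+1).
So r(r^6 - 1) = (r - 1)r(r + 1)(r^4 + r^2 + 1).

(r - 1)r(r + 1)(r^4 + r^2 + 1)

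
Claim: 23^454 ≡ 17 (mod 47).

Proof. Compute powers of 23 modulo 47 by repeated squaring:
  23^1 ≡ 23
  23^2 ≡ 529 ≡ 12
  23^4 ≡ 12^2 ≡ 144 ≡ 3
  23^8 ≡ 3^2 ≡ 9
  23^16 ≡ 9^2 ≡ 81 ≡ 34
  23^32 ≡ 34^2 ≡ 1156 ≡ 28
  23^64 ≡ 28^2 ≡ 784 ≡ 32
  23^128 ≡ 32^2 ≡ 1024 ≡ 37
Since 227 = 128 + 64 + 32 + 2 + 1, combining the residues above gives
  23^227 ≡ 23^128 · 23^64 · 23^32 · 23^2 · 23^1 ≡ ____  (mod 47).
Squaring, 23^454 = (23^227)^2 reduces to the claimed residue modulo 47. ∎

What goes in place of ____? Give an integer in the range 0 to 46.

39

Multiply the listed residues: 37 · 32 · 28 · 12 · 23 = 1184 → 33152 → 397824 → 9149952.
Reducing modulo 47: 9149952 = 194679·47 + 39, so 23^227 ≡ 39.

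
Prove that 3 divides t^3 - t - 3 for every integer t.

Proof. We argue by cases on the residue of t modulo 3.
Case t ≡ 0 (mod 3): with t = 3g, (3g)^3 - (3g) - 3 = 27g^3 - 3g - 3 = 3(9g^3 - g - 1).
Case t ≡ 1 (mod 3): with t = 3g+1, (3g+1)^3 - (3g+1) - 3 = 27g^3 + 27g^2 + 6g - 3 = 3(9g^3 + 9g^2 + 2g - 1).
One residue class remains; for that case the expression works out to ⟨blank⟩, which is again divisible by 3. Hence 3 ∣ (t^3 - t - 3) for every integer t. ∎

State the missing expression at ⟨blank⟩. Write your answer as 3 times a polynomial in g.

Only t ≡ 2 (mod 3) is unaccounted for. Put t = 3g+2:
(3g+2)^3 - (3g+2) - 3 expands to 27g^3 + 54g^2 + 33g + 3,
and factoring out 3 leaves 3(9g^3 + 18g^2 + 11g + 1).

3(9g^3 + 18g^2 + 11g + 1)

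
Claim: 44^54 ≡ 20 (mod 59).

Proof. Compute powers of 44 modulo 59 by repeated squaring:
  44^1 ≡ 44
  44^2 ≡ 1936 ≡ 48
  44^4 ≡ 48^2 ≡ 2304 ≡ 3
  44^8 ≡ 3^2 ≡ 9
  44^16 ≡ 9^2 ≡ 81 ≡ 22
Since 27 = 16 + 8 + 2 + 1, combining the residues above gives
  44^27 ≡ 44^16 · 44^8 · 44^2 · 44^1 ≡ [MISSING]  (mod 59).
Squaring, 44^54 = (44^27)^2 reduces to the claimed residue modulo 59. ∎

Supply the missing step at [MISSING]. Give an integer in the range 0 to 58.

44^16 · 44^8 · 44^2 · 44^1 ≡ 22 · 9 · 48 · 44 = 418176.
418176 mod 59 = 43, so 44^27 ≡ 43 (mod 59).

43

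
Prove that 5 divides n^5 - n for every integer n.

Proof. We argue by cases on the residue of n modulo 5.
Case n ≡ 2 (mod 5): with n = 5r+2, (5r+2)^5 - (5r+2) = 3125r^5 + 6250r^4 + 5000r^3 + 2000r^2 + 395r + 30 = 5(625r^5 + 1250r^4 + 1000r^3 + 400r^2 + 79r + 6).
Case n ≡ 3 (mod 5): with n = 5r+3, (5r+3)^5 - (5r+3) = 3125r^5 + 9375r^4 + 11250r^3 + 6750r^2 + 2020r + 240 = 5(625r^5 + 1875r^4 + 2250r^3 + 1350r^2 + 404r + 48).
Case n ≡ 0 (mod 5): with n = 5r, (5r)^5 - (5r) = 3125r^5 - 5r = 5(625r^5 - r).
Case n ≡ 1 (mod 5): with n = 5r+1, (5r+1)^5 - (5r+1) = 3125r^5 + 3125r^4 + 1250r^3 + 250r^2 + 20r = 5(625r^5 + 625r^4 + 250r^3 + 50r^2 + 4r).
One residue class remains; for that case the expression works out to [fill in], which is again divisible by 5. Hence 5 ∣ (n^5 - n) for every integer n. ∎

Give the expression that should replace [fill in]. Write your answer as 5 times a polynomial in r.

The residues treated are {2, 3, 0, 1}, so the missing case is n ≡ 4 (mod 5); write n = 5r+4.
Then (5r+4)^5 - (5r+4) = 3125r^5 + 12500r^4 + 20000r^3 + 16000r^2 + 6395r + 1020 = 5(625r^5 + 2500r^4 + 4000r^3 + 3200r^2 + 1279r + 204).

5(625r^5 + 2500r^4 + 4000r^3 + 3200r^2 + 1279r + 204)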